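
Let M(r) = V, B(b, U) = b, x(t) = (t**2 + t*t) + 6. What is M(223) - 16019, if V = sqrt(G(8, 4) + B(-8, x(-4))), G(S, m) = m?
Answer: -16019 + 2*I ≈ -16019.0 + 2.0*I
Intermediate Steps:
x(t) = 6 + 2*t**2 (x(t) = (t**2 + t**2) + 6 = 2*t**2 + 6 = 6 + 2*t**2)
V = 2*I (V = sqrt(4 - 8) = sqrt(-4) = 2*I ≈ 2.0*I)
M(r) = 2*I
M(223) - 16019 = 2*I - 16019 = -16019 + 2*I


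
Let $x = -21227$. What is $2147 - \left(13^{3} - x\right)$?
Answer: $-21277$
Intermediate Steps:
$2147 - \left(13^{3} - x\right) = 2147 - \left(13^{3} - -21227\right) = 2147 - \left(2197 + 21227\right) = 2147 - 23424 = -21277$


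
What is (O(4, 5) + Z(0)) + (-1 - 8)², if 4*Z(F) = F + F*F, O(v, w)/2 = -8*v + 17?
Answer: 51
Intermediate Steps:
O(v, w) = 34 - 16*v (O(v, w) = 2*(-8*v + 17) = 2*(17 - 8*v) = 34 - 16*v)
Z(F) = F/4 + F²/4 (Z(F) = (F + F*F)/4 = (F + F²)/4 = F/4 + F²/4)
(O(4, 5) + Z(0)) + (-1 - 8)² = ((34 - 16*4) + (¼)*0*(1 + 0)) + (-1 - 8)² = ((34 - 64) + (¼)*0*1) + (-9)² = (-30 + 0) + 81 = -30 + 81 = 51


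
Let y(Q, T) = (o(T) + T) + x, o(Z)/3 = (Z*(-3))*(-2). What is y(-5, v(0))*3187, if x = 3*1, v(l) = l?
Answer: 9561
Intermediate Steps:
o(Z) = 18*Z (o(Z) = 3*((Z*(-3))*(-2)) = 3*(-3*Z*(-2)) = 3*(6*Z) = 18*Z)
x = 3
y(Q, T) = 3 + 19*T (y(Q, T) = (18*T + T) + 3 = 19*T + 3 = 3 + 19*T)
y(-5, v(0))*3187 = (3 + 19*0)*3187 = (3 + 0)*3187 = 3*3187 = 9561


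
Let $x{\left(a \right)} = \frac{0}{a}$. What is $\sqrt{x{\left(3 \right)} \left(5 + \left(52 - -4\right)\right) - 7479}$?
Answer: $3 i \sqrt{831} \approx 86.481 i$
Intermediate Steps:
$x{\left(a \right)} = 0$
$\sqrt{x{\left(3 \right)} \left(5 + \left(52 - -4\right)\right) - 7479} = \sqrt{0 \left(5 + \left(52 - -4\right)\right) - 7479} = \sqrt{0 \left(5 + \left(52 + 4\right)\right) - 7479} = \sqrt{0 \left(5 + 56\right) - 7479} = \sqrt{0 \cdot 61 - 7479} = \sqrt{0 - 7479} = \sqrt{-7479} = 3 i \sqrt{831}$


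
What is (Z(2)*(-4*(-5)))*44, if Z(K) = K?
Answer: 1760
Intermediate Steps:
(Z(2)*(-4*(-5)))*44 = (2*(-4*(-5)))*44 = (2*20)*44 = 40*44 = 1760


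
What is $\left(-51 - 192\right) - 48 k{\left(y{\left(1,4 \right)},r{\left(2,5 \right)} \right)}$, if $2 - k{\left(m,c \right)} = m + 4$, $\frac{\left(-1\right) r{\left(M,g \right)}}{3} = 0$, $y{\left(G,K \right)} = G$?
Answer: $-99$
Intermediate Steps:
$r{\left(M,g \right)} = 0$ ($r{\left(M,g \right)} = \left(-3\right) 0 = 0$)
$k{\left(m,c \right)} = -2 - m$ ($k{\left(m,c \right)} = 2 - \left(m + 4\right) = 2 - \left(4 + m\right) = -2 - m$)
$\left(-51 - 192\right) - 48 k{\left(y{\left(1,4 \right)},r{\left(2,5 \right)} \right)} = \left(-51 - 192\right) - 48 \left(-2 - 1\right) = -243 - 48 \left(-3\right) = -243 - -144 = -243 + 144 = -99$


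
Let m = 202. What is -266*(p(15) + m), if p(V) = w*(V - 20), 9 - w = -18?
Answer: -17822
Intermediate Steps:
w = 27 (w = 9 - 1*(-18) = 9 + 18 = 27)
p(V) = -540 + 27*V (p(V) = 27*(V - 20) = 27*(-20 + V) = -540 + 27*V)
-266*(p(15) + m) = -266*((-540 + 27*15) + 202) = -266*((-540 + 405) + 202) = -266*(-135 + 202) = -266*67 = -17822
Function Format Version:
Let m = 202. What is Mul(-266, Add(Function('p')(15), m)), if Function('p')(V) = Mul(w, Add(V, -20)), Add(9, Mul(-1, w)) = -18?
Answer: -17822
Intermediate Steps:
w = 27 (w = Add(9, Mul(-1, -18)) = Add(9, 18) = 27)
Function('p')(V) = Add(-540, Mul(27, V)) (Function('p')(V) = Mul(27, Add(V, -20)) = Mul(27, Add(-20, V)) = Add(-540, Mul(27, V)))
Mul(-266, Add(Function('p')(15), m)) = Mul(-266, Add(Add(-540, Mul(27, 15)), 202)) = Mul(-266, Add(Add(-540, 405), 202)) = Mul(-266, Add(-135, 202)) = Mul(-266, 67) = -17822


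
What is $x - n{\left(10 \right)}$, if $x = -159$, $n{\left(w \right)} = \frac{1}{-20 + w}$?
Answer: $- \frac{1589}{10} \approx -158.9$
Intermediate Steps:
$x - n{\left(10 \right)} = -159 - \frac{1}{-20 + 10} = -159 - \frac{1}{-10} = -159 - - \frac{1}{10} = -159 + \frac{1}{10} = - \frac{1589}{10}$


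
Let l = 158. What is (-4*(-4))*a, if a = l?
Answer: 2528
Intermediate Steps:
a = 158
(-4*(-4))*a = -4*(-4)*158 = 16*158 = 2528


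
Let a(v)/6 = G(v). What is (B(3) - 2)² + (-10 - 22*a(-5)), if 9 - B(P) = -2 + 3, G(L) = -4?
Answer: 554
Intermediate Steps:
a(v) = -24 (a(v) = 6*(-4) = -24)
B(P) = 8 (B(P) = 9 - (-2 + 3) = 9 - 1*1 = 9 - 1 = 8)
(B(3) - 2)² + (-10 - 22*a(-5)) = (8 - 2)² + (-10 - 22*(-24)) = 6² + (-10 + 528) = 36 + 518 = 554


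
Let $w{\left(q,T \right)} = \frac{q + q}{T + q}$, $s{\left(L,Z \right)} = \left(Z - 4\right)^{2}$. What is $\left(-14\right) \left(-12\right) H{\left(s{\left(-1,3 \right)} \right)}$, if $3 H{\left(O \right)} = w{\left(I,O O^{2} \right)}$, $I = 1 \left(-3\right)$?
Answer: $168$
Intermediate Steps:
$I = -3$
$s{\left(L,Z \right)} = \left(-4 + Z\right)^{2}$
$w{\left(q,T \right)} = \frac{2 q}{T + q}$
$H{\left(O \right)} = - \frac{2}{-3 + O^{3}}$ ($H{\left(O \right)} = \frac{2 \left(-3\right) \frac{1}{O O^{2} - 3}}{3} = \frac{2 \left(-3\right) \frac{1}{O^{3} - 3}}{3} = \frac{2 \left(-3\right) \frac{1}{-3 + O^{3}}}{3} = \frac{\left(-6\right) \frac{1}{-3 + O^{3}}}{3} = - \frac{2}{-3 + O^{3}}$)
$\left(-14\right) \left(-12\right) H{\left(s{\left(-1,3 \right)} \right)} = \left(-14\right) \left(-12\right) \left(- \frac{2}{-3 + \left(\left(-4 + 3\right)^{2}\right)^{3}}\right) = 168 \left(- \frac{2}{-3 + \left(\left(-1\right)^{2}\right)^{3}}\right) = 168 \left(- \frac{2}{-3 + 1^{3}}\right) = 168 \left(- \frac{2}{-3 + 1}\right) = 168 \left(- \frac{2}{-2}\right) = 168 \left(\left(-2\right) \left(- \frac{1}{2}\right)\right) = 168 \cdot 1 = 168$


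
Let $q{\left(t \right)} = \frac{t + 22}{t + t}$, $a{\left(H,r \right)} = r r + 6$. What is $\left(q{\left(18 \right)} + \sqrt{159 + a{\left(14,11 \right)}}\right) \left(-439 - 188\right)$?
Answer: $- \frac{2090}{3} - 627 \sqrt{286} \approx -11300.0$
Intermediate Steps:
$a{\left(H,r \right)} = 6 + r^{2}$ ($a{\left(H,r \right)} = r^{2} + 6 = 6 + r^{2}$)
$q{\left(t \right)} = \frac{22 + t}{2 t}$
$\left(q{\left(18 \right)} + \sqrt{159 + a{\left(14,11 \right)}}\right) \left(-439 - 188\right) = \left(\frac{22 + 18}{2 \cdot 18} + \sqrt{159 + \left(6 + 11^{2}\right)}\right) \left(-439 - 188\right) = \left(\frac{1}{2} \cdot \frac{1}{18} \cdot 40 + \sqrt{159 + \left(6 + 121\right)}\right) \left(-627\right) = \left(\frac{10}{9} + \sqrt{159 + 127}\right) \left(-627\right) = \left(\frac{10}{9} + \sqrt{286}\right) \left(-627\right) = - \frac{2090}{3} - 627 \sqrt{286}$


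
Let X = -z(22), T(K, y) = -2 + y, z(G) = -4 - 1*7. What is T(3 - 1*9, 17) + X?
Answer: 26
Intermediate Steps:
z(G) = -11 (z(G) = -4 - 7 = -11)
X = 11 (X = -1*(-11) = 11)
T(3 - 1*9, 17) + X = (-2 + 17) + 11 = 15 + 11 = 26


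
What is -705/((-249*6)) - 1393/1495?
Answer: -342389/744510 ≈ -0.45989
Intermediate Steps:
-705/((-249*6)) - 1393/1495 = -705/(-1494) - 1393*1/1495 = -705*(-1/1494) - 1393/1495 = 235/498 - 1393/1495 = -342389/744510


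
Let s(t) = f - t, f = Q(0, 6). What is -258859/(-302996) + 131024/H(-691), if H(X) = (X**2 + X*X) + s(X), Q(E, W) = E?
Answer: 287079127831/289559036388 ≈ 0.99144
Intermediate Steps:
f = 0
s(t) = -t (s(t) = 0 - t = -t)
H(X) = -X + 2*X**2 (H(X) = (X**2 + X*X) - X = (X**2 + X**2) - X = 2*X**2 - X = -X + 2*X**2)
-258859/(-302996) + 131024/H(-691) = -258859/(-302996) + 131024/((-691*(-1 + 2*(-691)))) = -258859*(-1/302996) + 131024/((-691*(-1 - 1382))) = 258859/302996 + 131024/((-691*(-1383))) = 258859/302996 + 131024/955653 = 287079127831/289559036388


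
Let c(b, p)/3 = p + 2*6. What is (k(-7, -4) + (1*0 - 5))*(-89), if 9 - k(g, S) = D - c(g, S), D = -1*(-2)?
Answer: -2314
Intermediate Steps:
c(b, p) = 36 + 3*p (c(b, p) = 3*(p + 2*6) = 3*(p + 12) = 3*(12 + p) = 36 + 3*p)
D = 2
k(g, S) = 43 + 3*S (k(g, S) = 9 - (2 - (36 + 3*S)) = 9 - (2 + (-36 - 3*S)) = 9 - (-34 - 3*S) = 9 + (34 + 3*S) = 43 + 3*S)
(k(-7, -4) + (1*0 - 5))*(-89) = ((43 + 3*(-4)) + (1*0 - 5))*(-89) = ((43 - 12) + (0 - 5))*(-89) = (31 - 5)*(-89) = 26*(-89) = -2314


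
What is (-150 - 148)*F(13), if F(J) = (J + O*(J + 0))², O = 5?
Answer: -1813032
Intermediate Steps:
F(J) = 36*J² (F(J) = (J + 5*(J + 0))² = (J + 5*J)² = (6*J)² = 36*J²)
(-150 - 148)*F(13) = (-150 - 148)*(36*13²) = -10728*169 = -298*6084 = -1813032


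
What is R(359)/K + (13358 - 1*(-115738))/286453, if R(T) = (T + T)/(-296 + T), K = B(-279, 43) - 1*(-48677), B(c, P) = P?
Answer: 198223885907/439613690040 ≈ 0.45090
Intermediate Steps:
K = 48720 (K = 43 - 1*(-48677) = 43 + 48677 = 48720)
R(T) = 2*T/(-296 + T) (R(T) = (2*T)/(-296 + T) = 2*T/(-296 + T))
R(359)/K + (13358 - 1*(-115738))/286453 = (2*359/(-296 + 359))/48720 + (13358 - 1*(-115738))/286453 = (2*359/63)*(1/48720) + (13358 + 115738)*(1/286453) = (2*359*(1/63))*(1/48720) + 129096*(1/286453) = (718/63)*(1/48720) + 129096/286453 = 359/1534680 + 129096/286453 = 198223885907/439613690040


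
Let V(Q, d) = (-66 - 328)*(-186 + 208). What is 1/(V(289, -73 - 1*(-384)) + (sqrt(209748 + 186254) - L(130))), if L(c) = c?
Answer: -4399/38504401 - sqrt(396002)/77008802 ≈ -0.00012242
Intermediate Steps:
V(Q, d) = -8668 (V(Q, d) = -394*22 = -8668)
1/(V(289, -73 - 1*(-384)) + (sqrt(209748 + 186254) - L(130))) = 1/(-8668 + (sqrt(209748 + 186254) - 1*130)) = 1/(-8668 + (sqrt(396002) - 130)) = 1/(-8668 + (-130 + sqrt(396002))) = 1/(-8798 + sqrt(396002))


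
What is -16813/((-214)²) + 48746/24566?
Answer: 909671829/562512268 ≈ 1.6172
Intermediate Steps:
-16813/((-214)²) + 48746/24566 = -16813/45796 + 48746*(1/24566) = -16813*1/45796 + 24373/12283 = -16813/45796 + 24373/12283 = 909671829/562512268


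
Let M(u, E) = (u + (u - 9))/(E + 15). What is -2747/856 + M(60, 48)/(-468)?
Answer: -6757297/2103192 ≈ -3.2129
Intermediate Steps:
M(u, E) = (-9 + 2*u)/(15 + E) (M(u, E) = (u + (-9 + u))/(15 + E) = (-9 + 2*u)/(15 + E))
-2747/856 + M(60, 48)/(-468) = -2747/856 + ((-9 + 2*60)/(15 + 48))/(-468) = -2747*1/856 + ((-9 + 120)/63)*(-1/468) = -2747/856 + ((1/63)*111)*(-1/468) = -2747/856 + (37/21)*(-1/468) = -2747/856 - 37/9828 = -6757297/2103192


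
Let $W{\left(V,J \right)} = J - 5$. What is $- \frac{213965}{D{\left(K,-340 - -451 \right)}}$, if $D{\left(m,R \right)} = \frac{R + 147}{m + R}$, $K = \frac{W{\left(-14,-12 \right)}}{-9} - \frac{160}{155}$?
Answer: $- \frac{3338709860}{35991} \approx -92765.0$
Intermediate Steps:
$W{\left(V,J \right)} = -5 + J$
$K = \frac{239}{279}$ ($K = \frac{-5 - 12}{-9} - \frac{160}{155} = \left(-17\right) \left(- \frac{1}{9}\right) - \frac{32}{31} = \frac{17}{9} - \frac{32}{31} = \frac{239}{279} \approx 0.85663$)
$D{\left(m,R \right)} = \frac{147 + R}{R + m}$
$- \frac{213965}{D{\left(K,-340 - -451 \right)}} = - \frac{213965}{\frac{1}{\left(-340 - -451\right) + \frac{239}{279}} \left(147 - -111\right)} = - \frac{213965}{\frac{1}{\left(-340 + 451\right) + \frac{239}{279}} \left(147 + \left(-340 + 451\right)\right)} = - \frac{213965}{\frac{1}{111 + \frac{239}{279}} \left(147 + 111\right)} = - \frac{213965}{\frac{1}{\frac{31208}{279}} \cdot 258} = - \frac{213965}{\frac{279}{31208} \cdot 258} = - \frac{213965}{\frac{35991}{15604}} = \left(-213965\right) \frac{15604}{35991} = - \frac{3338709860}{35991}$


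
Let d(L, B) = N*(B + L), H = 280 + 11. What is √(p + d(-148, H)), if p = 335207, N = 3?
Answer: 2*√83909 ≈ 579.34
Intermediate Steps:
H = 291
d(L, B) = 3*B + 3*L (d(L, B) = 3*(B + L) = 3*B + 3*L)
√(p + d(-148, H)) = √(335207 + (3*291 + 3*(-148))) = √(335207 + (873 - 444)) = √(335207 + 429) = √335636 = 2*√83909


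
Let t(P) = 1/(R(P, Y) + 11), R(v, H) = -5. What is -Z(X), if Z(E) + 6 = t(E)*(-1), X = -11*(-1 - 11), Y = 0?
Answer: 37/6 ≈ 6.1667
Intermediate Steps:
t(P) = ⅙ (t(P) = 1/(-5 + 11) = 1/6 = ⅙)
X = 132 (X = -11*(-12) = 132)
Z(E) = -37/6 (Z(E) = -6 + (⅙)*(-1) = -6 - ⅙ = -37/6)
-Z(X) = -1*(-37/6) = 37/6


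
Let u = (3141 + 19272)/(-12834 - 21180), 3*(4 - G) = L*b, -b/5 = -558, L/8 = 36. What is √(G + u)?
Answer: 99*I*√3512954582/11338 ≈ 517.53*I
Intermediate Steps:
L = 288 (L = 8*36 = 288)
b = 2790 (b = -5*(-558) = 2790)
G = -267836 (G = 4 - 96*2790 = 4 - ⅓*803520 = 4 - 267840 = -267836)
u = -7471/11338 (u = 22413/(-34014) = 22413*(-1/34014) = -7471/11338 ≈ -0.65893)
√(G + u) = √(-267836 - 7471/11338) = √(-3036732039/11338) = 99*I*√3512954582/11338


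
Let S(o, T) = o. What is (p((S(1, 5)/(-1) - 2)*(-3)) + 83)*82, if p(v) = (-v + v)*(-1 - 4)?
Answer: 6806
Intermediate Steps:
p(v) = 0 (p(v) = 0*(-5) = 0)
(p((S(1, 5)/(-1) - 2)*(-3)) + 83)*82 = (0 + 83)*82 = 83*82 = 6806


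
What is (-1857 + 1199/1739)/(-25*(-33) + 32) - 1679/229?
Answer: -3241492713/341283967 ≈ -9.4979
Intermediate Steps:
(-1857 + 1199/1739)/(-25*(-33) + 32) - 1679/229 = (-1857 + 1199*(1/1739))/(825 + 32) - 1679*1/229 = (-1857 + 1199/1739)/857 - 1679/229 = -3228124/1739*1/857 - 1679/229 = -3228124/1490323 - 1679/229 = -3241492713/341283967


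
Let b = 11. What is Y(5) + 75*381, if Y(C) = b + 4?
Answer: 28590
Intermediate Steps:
Y(C) = 15 (Y(C) = 11 + 4 = 15)
Y(5) + 75*381 = 15 + 75*381 = 15 + 28575 = 28590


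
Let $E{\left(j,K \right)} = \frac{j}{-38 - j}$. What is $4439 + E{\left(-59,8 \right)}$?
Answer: $\frac{93160}{21} \approx 4436.2$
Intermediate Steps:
$4439 + E{\left(-59,8 \right)} = 4439 - - \frac{59}{38 - 59} = 4439 - - \frac{59}{-21} = 4439 - \left(-59\right) \left(- \frac{1}{21}\right) = 4439 - \frac{59}{21} = \frac{93160}{21}$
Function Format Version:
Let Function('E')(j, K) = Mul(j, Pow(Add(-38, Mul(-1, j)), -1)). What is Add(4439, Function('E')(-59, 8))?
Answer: Rational(93160, 21) ≈ 4436.2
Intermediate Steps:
Add(4439, Function('E')(-59, 8)) = Add(4439, Mul(-1, -59, Pow(Add(38, -59), -1))) = Add(4439, Mul(-1, -59, Pow(-21, -1))) = Add(4439, Mul(-1, -59, Rational(-1, 21))) = Add(4439, Rational(-59, 21)) = Rational(93160, 21)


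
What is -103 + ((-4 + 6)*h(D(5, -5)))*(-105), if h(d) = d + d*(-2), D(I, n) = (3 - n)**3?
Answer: 107417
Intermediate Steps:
h(d) = -d (h(d) = d - 2*d = -d)
-103 + ((-4 + 6)*h(D(5, -5)))*(-105) = -103 + ((-4 + 6)*(-(-1)*(-3 - 5)**3))*(-105) = -103 + (2*(-(-1)*(-8)**3))*(-105) = -103 + (2*(-(-1)*(-512)))*(-105) = -103 + (2*(-1*512))*(-105) = -103 + (2*(-512))*(-105) = -103 - 1024*(-105) = -103 + 107520 = 107417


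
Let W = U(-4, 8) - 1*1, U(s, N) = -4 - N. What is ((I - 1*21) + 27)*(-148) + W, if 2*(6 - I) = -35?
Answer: -4379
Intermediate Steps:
I = 47/2 (I = 6 - 1/2*(-35) = 6 + 35/2 = 47/2 ≈ 23.500)
W = -13 (W = (-4 - 1*8) - 1*1 = (-4 - 8) - 1 = -12 - 1 = -13)
((I - 1*21) + 27)*(-148) + W = ((47/2 - 1*21) + 27)*(-148) - 13 = ((47/2 - 21) + 27)*(-148) - 13 = (5/2 + 27)*(-148) - 13 = (59/2)*(-148) - 13 = -4366 - 13 = -4379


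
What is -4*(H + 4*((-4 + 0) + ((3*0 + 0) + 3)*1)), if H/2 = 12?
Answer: -80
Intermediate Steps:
H = 24 (H = 2*12 = 24)
-4*(H + 4*((-4 + 0) + ((3*0 + 0) + 3)*1)) = -4*(24 + 4*((-4 + 0) + ((3*0 + 0) + 3)*1)) = -4*(24 + 4*(-4 + ((0 + 0) + 3)*1)) = -4*(24 + 4*(-4 + (0 + 3)*1)) = -4*(24 + 4*(-4 + 3*1)) = -4*(24 + 4*(-4 + 3)) = -4*(24 + 4*(-1)) = -4*(24 - 4) = -4*20 = -80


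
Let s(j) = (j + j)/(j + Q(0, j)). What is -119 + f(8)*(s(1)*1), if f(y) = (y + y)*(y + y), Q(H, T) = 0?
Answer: 393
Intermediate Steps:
s(j) = 2 (s(j) = (j + j)/(j + 0) = (2*j)/j = 2)
f(y) = 4*y² (f(y) = (2*y)*(2*y) = 4*y²)
-119 + f(8)*(s(1)*1) = -119 + (4*8²)*(2*1) = -119 + (4*64)*2 = -119 + 256*2 = -119 + 512 = 393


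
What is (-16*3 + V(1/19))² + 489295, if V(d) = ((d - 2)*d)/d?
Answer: 177536096/361 ≈ 4.9179e+5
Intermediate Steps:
V(d) = -2 + d (V(d) = ((-2 + d)*d)/d = (d*(-2 + d))/d = -2 + d)
(-16*3 + V(1/19))² + 489295 = (-16*3 + (-2 + 1/19))² + 489295 = (-48 + (-2 + 1/19))² + 489295 = (-48 - 37/19)² + 489295 = (-949/19)² + 489295 = 900601/361 + 489295 = 177536096/361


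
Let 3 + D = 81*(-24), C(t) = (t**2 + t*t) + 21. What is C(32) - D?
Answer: 4016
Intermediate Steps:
C(t) = 21 + 2*t**2 (C(t) = (t**2 + t**2) + 21 = 2*t**2 + 21 = 21 + 2*t**2)
D = -1947 (D = -3 + 81*(-24) = -3 - 1944 = -1947)
C(32) - D = (21 + 2*32**2) - 1*(-1947) = (21 + 2*1024) + 1947 = (21 + 2048) + 1947 = 2069 + 1947 = 4016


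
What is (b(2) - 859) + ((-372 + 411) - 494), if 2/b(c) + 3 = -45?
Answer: -31537/24 ≈ -1314.0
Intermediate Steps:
b(c) = -1/24 (b(c) = 2/(-3 - 45) = 2/(-48) = 2*(-1/48) = -1/24)
(b(2) - 859) + ((-372 + 411) - 494) = (-1/24 - 859) + ((-372 + 411) - 494) = -20617/24 + (39 - 494) = -20617/24 - 455 = -31537/24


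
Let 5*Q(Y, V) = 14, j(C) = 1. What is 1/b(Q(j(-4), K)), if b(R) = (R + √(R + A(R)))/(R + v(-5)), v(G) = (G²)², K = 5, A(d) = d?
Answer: 3139/4 - 3139*√35/28 ≈ 121.52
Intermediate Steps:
Q(Y, V) = 14/5 (Q(Y, V) = (⅕)*14 = 14/5)
v(G) = G⁴
b(R) = (R + √2*√R)/(625 + R) (b(R) = (R + √(R + R))/(R + (-5)⁴) = (R + √(2*R))/(R + 625) = (R + √2*√R)/(625 + R))
1/b(Q(j(-4), K)) = 1/((14/5 + √2*√(14/5))/(625 + 14/5)) = 1/((14/5 + √2*(√70/5))/(3139/5)) = 1/(5*(14/5 + 2*√35/5)/3139) = 1/(14/3139 + 2*√35/3139)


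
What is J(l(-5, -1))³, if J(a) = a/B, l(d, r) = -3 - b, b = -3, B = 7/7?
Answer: 0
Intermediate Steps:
B = 1 (B = 7*(⅐) = 1)
l(d, r) = 0 (l(d, r) = -3 - 1*(-3) = -3 + 3 = 0)
J(a) = a (J(a) = a/1 = a*1 = a)
J(l(-5, -1))³ = 0³ = 0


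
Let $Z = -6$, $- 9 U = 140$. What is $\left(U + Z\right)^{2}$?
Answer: $\frac{37636}{81} \approx 464.64$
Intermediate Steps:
$U = - \frac{140}{9}$ ($U = \left(- \frac{1}{9}\right) 140 = - \frac{140}{9} \approx -15.556$)
$\left(U + Z\right)^{2} = \left(- \frac{140}{9} - 6\right)^{2} = \left(- \frac{194}{9}\right)^{2} = \frac{37636}{81}$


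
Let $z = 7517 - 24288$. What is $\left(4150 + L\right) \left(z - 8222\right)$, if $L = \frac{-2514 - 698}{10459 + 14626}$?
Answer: $- \frac{2601759753234}{25085} \approx -1.0372 \cdot 10^{8}$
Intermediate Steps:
$L = - \frac{3212}{25085} \approx -0.12804$
$z = -16771$
$\left(4150 + L\right) \left(z - 8222\right) = \left(4150 - \frac{3212}{25085}\right) \left(-16771 - 8222\right) = \frac{104099538}{25085} \left(-24993\right) = - \frac{2601759753234}{25085}$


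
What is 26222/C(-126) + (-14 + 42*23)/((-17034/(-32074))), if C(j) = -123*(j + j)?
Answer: 663089927/369738 ≈ 1793.4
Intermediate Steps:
C(j) = -246*j
26222/C(-126) + (-14 + 42*23)/((-17034/(-32074))) = 26222/((-246*(-126))) + (-14 + 42*23)/((-17034/(-32074))) = 26222/30996 + (-14 + 966)/((-17034*(-1/32074))) = 26222*(1/30996) + 952/(8517/16037) = 1873/2214 + 952*(16037/8517) = 1873/2214 + 898072/501 = 663089927/369738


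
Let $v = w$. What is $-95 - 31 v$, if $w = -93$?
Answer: $2788$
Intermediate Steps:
$v = -93$
$-95 - 31 v = -95 - -2883 = -95 + 2883 = 2788$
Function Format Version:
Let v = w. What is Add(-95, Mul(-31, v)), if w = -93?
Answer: 2788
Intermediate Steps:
v = -93
Add(-95, Mul(-31, v)) = Add(-95, Mul(-31, -93)) = Add(-95, 2883) = 2788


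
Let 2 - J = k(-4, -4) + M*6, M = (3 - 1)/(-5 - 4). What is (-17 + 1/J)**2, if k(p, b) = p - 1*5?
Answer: 391876/1369 ≈ 286.25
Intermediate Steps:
M = -2/9 (M = 2/(-9) = 2*(-1/9) = -2/9 ≈ -0.22222)
k(p, b) = -5 + p (k(p, b) = p - 5 = -5 + p)
J = 37/3 (J = 2 - ((-5 - 4) - 2/9*6) = 2 - (-9 - 4/3) = 2 - 1*(-31/3) = 2 + 31/3 = 37/3 ≈ 12.333)
(-17 + 1/J)**2 = (-17 + 1/(37/3))**2 = (-17 + 3/37)**2 = (-626/37)**2 = 391876/1369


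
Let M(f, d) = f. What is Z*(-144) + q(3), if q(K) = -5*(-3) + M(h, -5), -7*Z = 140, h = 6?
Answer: 2901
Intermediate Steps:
Z = -20 (Z = -⅐*140 = -20)
q(K) = 21 (q(K) = -5*(-3) + 6 = 15 + 6 = 21)
Z*(-144) + q(3) = -20*(-144) + 21 = 2880 + 21 = 2901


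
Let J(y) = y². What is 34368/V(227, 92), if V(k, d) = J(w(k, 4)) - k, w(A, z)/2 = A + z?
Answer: 34368/213217 ≈ 0.16119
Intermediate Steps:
w(A, z) = 2*A + 2*z (w(A, z) = 2*(A + z) = 2*A + 2*z)
V(k, d) = (8 + 2*k)² - k (V(k, d) = (2*k + 2*4)² - k = (2*k + 8)² - k = (8 + 2*k)² - k)
34368/V(227, 92) = 34368/(-1*227 + 4*(4 + 227)²) = 34368/(-227 + 4*231²) = 34368/(-227 + 4*53361) = 34368/(-227 + 213444) = 34368/213217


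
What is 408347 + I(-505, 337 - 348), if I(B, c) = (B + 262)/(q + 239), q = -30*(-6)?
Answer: 171097150/419 ≈ 4.0835e+5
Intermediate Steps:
q = 180
I(B, c) = 262/419 + B/419 (I(B, c) = (B + 262)/(180 + 239) = (262 + B)/419 = (262 + B)*(1/419) = 262/419 + B/419)
408347 + I(-505, 337 - 348) = 408347 + (262/419 + (1/419)*(-505)) = 408347 + (262/419 - 505/419) = 408347 - 243/419 = 171097150/419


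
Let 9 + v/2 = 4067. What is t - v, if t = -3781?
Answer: -11897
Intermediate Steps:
v = 8116 (v = -18 + 2*4067 = -18 + 8134 = 8116)
t - v = -3781 - 1*8116 = -3781 - 8116 = -11897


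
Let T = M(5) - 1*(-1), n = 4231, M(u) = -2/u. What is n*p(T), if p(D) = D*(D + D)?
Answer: 76158/25 ≈ 3046.3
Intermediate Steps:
T = ⅗ (T = -2/5 - 1*(-1) = -2*⅕ + 1 = -⅖ + 1 = ⅗ ≈ 0.60000)
p(D) = 2*D² (p(D) = D*(2*D) = 2*D²)
n*p(T) = 4231*(2*(⅗)²) = 4231*(2*(9/25)) = 4231*(18/25) = 76158/25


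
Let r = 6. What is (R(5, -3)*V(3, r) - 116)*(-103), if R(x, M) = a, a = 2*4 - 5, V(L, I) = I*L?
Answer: 6386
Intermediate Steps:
a = 3 (a = 8 - 5 = 3)
R(x, M) = 3
(R(5, -3)*V(3, r) - 116)*(-103) = (3*(6*3) - 116)*(-103) = (3*18 - 116)*(-103) = (54 - 116)*(-103) = -62*(-103) = 6386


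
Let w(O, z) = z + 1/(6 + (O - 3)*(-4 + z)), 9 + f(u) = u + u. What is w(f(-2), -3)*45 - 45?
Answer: -21195/118 ≈ -179.62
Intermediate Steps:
f(u) = -9 + 2*u (f(u) = -9 + (u + u) = -9 + 2*u)
w(O, z) = z + 1/(6 + (-4 + z)*(-3 + O)) (w(O, z) = z + 1/(6 + (-3 + O)*(-4 + z)) = z + 1/(6 + (-4 + z)*(-3 + O)))
w(f(-2), -3)*45 - 45 = ((1 - 3*(-3)**2 + 18*(-3) + (-9 + 2*(-2))*(-3)**2 - 4*(-9 + 2*(-2))*(-3))/(18 - 4*(-9 + 2*(-2)) - 3*(-3) + (-9 + 2*(-2))*(-3)))*45 - 45 = ((1 - 3*9 - 54 + (-9 - 4)*9 - 4*(-9 - 4)*(-3))/(18 - 4*(-9 - 4) + 9 + (-9 - 4)*(-3)))*45 - 45 = ((1 - 27 - 54 - 13*9 - 4*(-13)*(-3))/(18 - 4*(-13) + 9 - 13*(-3)))*45 - 45 = ((1 - 27 - 54 - 117 - 156)/(18 + 52 + 9 + 39))*45 - 45 = (-353/118)*45 - 45 = ((1/118)*(-353))*45 - 45 = -353/118*45 - 45 = -15885/118 - 45 = -21195/118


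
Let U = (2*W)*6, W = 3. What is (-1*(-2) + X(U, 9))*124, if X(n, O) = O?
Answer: 1364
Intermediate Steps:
U = 36 (U = (2*3)*6 = 6*6 = 36)
(-1*(-2) + X(U, 9))*124 = (-1*(-2) + 9)*124 = (2 + 9)*124 = 11*124 = 1364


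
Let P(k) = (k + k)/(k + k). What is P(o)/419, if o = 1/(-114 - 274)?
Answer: 1/419 ≈ 0.0023866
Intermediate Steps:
o = -1/388 (o = 1/(-388) = -1/388 ≈ -0.0025773)
P(k) = 1 (P(k) = (2*k)/((2*k)) = (2*k)*(1/(2*k)) = 1)
P(o)/419 = 1/419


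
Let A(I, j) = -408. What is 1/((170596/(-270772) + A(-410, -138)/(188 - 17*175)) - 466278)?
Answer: -62886797/29322760346239 ≈ -2.1446e-6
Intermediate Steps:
1/((170596/(-270772) + A(-410, -138)/(188 - 17*175)) - 466278) = 1/((170596/(-270772) - 408/(188 - 17*175)) - 466278) = 1/((170596*(-1/270772) - 408/(188 - 2975)) - 466278) = 1/((-42649/67693 - 408/(-2787)) - 466278) = 1/((-42649/67693 - 408*(-1/2787)) - 466278) = 1/((-42649/67693 + 136/929) - 466278) = 1/(-30414673/62886797 - 466278) = 1/(-29322760346239/62886797) = -62886797/29322760346239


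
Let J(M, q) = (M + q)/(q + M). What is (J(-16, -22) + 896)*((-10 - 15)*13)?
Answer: -291525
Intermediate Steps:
J(M, q) = 1 (J(M, q) = (M + q)/(M + q) = 1)
(J(-16, -22) + 896)*((-10 - 15)*13) = (1 + 896)*((-10 - 15)*13) = 897*(-25*13) = 897*(-325) = -291525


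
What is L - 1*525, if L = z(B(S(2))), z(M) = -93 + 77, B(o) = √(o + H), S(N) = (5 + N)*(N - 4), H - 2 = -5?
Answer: -541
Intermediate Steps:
H = -3 (H = 2 - 5 = -3)
S(N) = (-4 + N)*(5 + N) (S(N) = (5 + N)*(-4 + N) = (-4 + N)*(5 + N))
B(o) = √(-3 + o) (B(o) = √(o - 3) = √(-3 + o))
z(M) = -16
L = -16
L - 1*525 = -16 - 1*525 = -16 - 525 = -541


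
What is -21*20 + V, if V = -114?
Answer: -534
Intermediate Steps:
-21*20 + V = -21*20 - 114 = -420 - 114 = -534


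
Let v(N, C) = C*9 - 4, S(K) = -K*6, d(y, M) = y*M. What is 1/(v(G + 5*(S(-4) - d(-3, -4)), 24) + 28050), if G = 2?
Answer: 1/28262 ≈ 3.5383e-5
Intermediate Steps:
d(y, M) = M*y
S(K) = -6*K
v(N, C) = -4 + 9*C (v(N, C) = 9*C - 4 = -4 + 9*C)
1/(v(G + 5*(S(-4) - d(-3, -4)), 24) + 28050) = 1/((-4 + 9*24) + 28050) = 1/((-4 + 216) + 28050) = 1/(212 + 28050) = 1/28262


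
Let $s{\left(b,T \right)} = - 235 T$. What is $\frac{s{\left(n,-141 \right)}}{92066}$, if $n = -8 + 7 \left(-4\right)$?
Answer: $\frac{33135}{92066} \approx 0.3599$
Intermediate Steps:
$n = -36$ ($n = -8 - 28 = -36$)
$\frac{s{\left(n,-141 \right)}}{92066} = \frac{\left(-235\right) \left(-141\right)}{92066} = 33135 \cdot \frac{1}{92066} = \frac{33135}{92066}$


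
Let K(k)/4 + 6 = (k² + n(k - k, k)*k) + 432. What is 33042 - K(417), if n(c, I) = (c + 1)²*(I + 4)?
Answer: -1366446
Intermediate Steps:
n(c, I) = (1 + c)²*(4 + I)
K(k) = 1704 + 4*k² + 4*k*(4 + k) (K(k) = -24 + 4*((k² + ((1 + (k - k))²*(4 + k))*k) + 432) = -24 + 4*((k² + ((1 + 0)²*(4 + k))*k) + 432) = -24 + 4*((k² + (1²*(4 + k))*k) + 432) = -24 + 4*((k² + (1*(4 + k))*k) + 432) = -24 + 4*((k² + (4 + k)*k) + 432) = -24 + 4*((k² + k*(4 + k)) + 432) = -24 + 4*(432 + k² + k*(4 + k)) = -24 + (1728 + 4*k² + 4*k*(4 + k)) = 1704 + 4*k² + 4*k*(4 + k))
33042 - K(417) = 33042 - (1704 + 8*417² + 16*417) = 33042 - (1704 + 8*173889 + 6672) = 33042 - (1704 + 1391112 + 6672) = 33042 - 1*1399488 = 33042 - 1399488 = -1366446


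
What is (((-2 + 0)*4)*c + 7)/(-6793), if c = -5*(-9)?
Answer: 353/6793 ≈ 0.051965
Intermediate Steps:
c = 45
(((-2 + 0)*4)*c + 7)/(-6793) = (((-2 + 0)*4)*45 + 7)/(-6793) = (-2*4*45 + 7)*(-1/6793) = (-8*45 + 7)*(-1/6793) = (-360 + 7)*(-1/6793) = -353*(-1/6793) = 353/6793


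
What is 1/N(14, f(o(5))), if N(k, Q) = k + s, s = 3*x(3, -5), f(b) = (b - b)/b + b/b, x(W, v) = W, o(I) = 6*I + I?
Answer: 1/23 ≈ 0.043478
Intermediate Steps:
o(I) = 7*I
f(b) = 1 (f(b) = 0/b + 1 = 0 + 1 = 1)
s = 9 (s = 3*3 = 9)
N(k, Q) = 9 + k (N(k, Q) = k + 9 = 9 + k)
1/N(14, f(o(5))) = 1/(9 + 14) = 1/23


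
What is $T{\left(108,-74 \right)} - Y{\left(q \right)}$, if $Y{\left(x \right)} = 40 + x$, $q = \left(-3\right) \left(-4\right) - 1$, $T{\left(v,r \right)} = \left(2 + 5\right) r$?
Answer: $-569$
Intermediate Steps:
$T{\left(v,r \right)} = 7 r$
$q = 11$ ($q = 12 - 1 = 11$)
$T{\left(108,-74 \right)} - Y{\left(q \right)} = 7 \left(-74\right) - \left(40 + 11\right) = -518 - 51 = -569$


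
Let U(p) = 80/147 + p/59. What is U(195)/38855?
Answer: 6677/67397883 ≈ 9.9068e-5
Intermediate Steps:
U(p) = 80/147 + p/59 (U(p) = 80*(1/147) + p*(1/59) = 80/147 + p/59)
U(195)/38855 = (80/147 + (1/59)*195)/38855 = (80/147 + 195/59)*(1/38855) = (33385/8673)*(1/38855) = 6677/67397883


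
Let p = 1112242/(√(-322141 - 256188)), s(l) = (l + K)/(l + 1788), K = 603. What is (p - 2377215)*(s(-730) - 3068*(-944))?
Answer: -7284193285159935/1058 - 1704049845696089*I*√578329/305936041 ≈ -6.8849e+12 - 4.2358e+9*I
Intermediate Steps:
s(l) = (603 + l)/(1788 + l) (s(l) = (l + 603)/(l + 1788) = (603 + l)/(1788 + l))
p = -1112242*I*√578329/578329 (p = 1112242/(√(-578329)) = 1112242/((I*√578329)) = 1112242*(-I*√578329/578329) = -1112242*I*√578329/578329 ≈ -1462.6*I)
(p - 2377215)*(s(-730) - 3068*(-944)) = (-1112242*I*√578329/578329 - 2377215)*((603 - 730)/(1788 - 730) - 3068*(-944)) = (-2377215 - 1112242*I*√578329/578329)*(-127/1058 + 2896192) = (-2377215 - 1112242*I*√578329/578329)*(3064171009/1058) = -7284193285159935/1058 - 1704049845696089*I*√578329/305936041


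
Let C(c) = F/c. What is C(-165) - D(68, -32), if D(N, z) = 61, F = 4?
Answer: -10069/165 ≈ -61.024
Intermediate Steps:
C(c) = 4/c
C(-165) - D(68, -32) = 4/(-165) - 1*61 = 4*(-1/165) - 61 = -4/165 - 61 = -10069/165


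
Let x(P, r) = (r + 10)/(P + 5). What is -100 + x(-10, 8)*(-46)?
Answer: 328/5 ≈ 65.600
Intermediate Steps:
x(P, r) = (10 + r)/(5 + P)
-100 + x(-10, 8)*(-46) = -100 + ((10 + 8)/(5 - 10))*(-46) = -100 + (18/(-5))*(-46) = -100 - ⅕*18*(-46) = -100 - 18/5*(-46) = -100 + 828/5 = 328/5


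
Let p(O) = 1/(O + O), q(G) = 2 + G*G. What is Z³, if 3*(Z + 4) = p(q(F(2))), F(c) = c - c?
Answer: -103823/1728 ≈ -60.083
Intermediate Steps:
F(c) = 0
q(G) = 2 + G²
p(O) = 1/(2*O)
Z = -47/12 (Z = -4 + (1/(2*(2 + 0²)))/3 = -4 + (1/(2*(2 + 0)))/3 = -4 + ((½)/2)/3 = -4 + ((½)*(½))/3 = -4 + (⅓)*(¼) = -4 + 1/12 = -47/12 ≈ -3.9167)
Z³ = (-47/12)³ = -103823/1728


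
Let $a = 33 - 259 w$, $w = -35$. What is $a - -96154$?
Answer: $105252$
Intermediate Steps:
$a = 9098$ ($a = 33 - -9065 = 33 + 9065 = 9098$)
$a - -96154 = 9098 - -96154 = 9098 + 96154 = 105252$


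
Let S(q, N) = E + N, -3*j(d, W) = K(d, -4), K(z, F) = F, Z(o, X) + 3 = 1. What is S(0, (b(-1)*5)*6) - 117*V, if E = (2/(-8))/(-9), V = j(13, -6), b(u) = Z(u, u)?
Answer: -7775/36 ≈ -215.97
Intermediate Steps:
Z(o, X) = -2 (Z(o, X) = -3 + 1 = -2)
b(u) = -2
j(d, W) = 4/3 (j(d, W) = -1/3*(-4) = 4/3)
V = 4/3 ≈ 1.3333
E = 1/36 (E = (2*(-1/8))*(-1/9) = -1/4*(-1/9) = 1/36 ≈ 0.027778)
S(q, N) = 1/36 + N
S(0, (b(-1)*5)*6) - 117*V = (1/36 - 2*5*6) - 117*4/3 = (1/36 - 10*6) - 156 = (1/36 - 60) - 156 = -2159/36 - 156 = -7775/36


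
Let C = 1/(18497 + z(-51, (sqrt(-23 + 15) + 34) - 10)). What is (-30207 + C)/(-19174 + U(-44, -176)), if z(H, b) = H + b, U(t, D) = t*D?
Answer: 5152421694743/1949620289220 + I*sqrt(2)/1949620289220 ≈ 2.6428 + 7.2538e-13*I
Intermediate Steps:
U(t, D) = D*t
C = 1/(18470 + 2*I*sqrt(2)) (C = 1/(18497 + (-51 + ((sqrt(-23 + 15) + 34) - 10))) = 1/(18497 + (-51 + ((sqrt(-8) + 34) - 10))) = 1/(18497 + (-51 + ((2*I*sqrt(2) + 34) - 10))) = 1/(18497 + (-51 + ((34 + 2*I*sqrt(2)) - 10))) = 1/(18497 + (-51 + (24 + 2*I*sqrt(2)))) = 1/(18497 + (-27 + 2*I*sqrt(2))) = 1/(18470 + 2*I*sqrt(2)) ≈ 5.4142e-5 - 8.29e-9*I)
(-30207 + C)/(-19174 + U(-44, -176)) = (-30207 + (9235/170570454 - I*sqrt(2)/170570454))/(-19174 - 176*(-44)) = (-5152421694743/170570454 - I*sqrt(2)/170570454)/(-19174 + 7744) = (-5152421694743/170570454 - I*sqrt(2)/170570454)/(-11430) = (-5152421694743/170570454 - I*sqrt(2)/170570454)*(-1/11430) = 5152421694743/1949620289220 + I*sqrt(2)/1949620289220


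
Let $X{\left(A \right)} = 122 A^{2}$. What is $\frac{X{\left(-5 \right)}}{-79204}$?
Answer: $- \frac{1525}{39602} \approx -0.038508$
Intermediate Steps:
$\frac{X{\left(-5 \right)}}{-79204} = \frac{122 \left(-5\right)^{2}}{-79204} = 122 \cdot 25 \left(- \frac{1}{79204}\right) = 3050 \left(- \frac{1}{79204}\right) = - \frac{1525}{39602}$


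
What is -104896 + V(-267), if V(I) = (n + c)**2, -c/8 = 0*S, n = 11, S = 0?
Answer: -104775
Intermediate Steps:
c = 0 (c = -0*0 = -8*0 = 0)
V(I) = 121 (V(I) = (11 + 0)**2 = 11**2 = 121)
-104896 + V(-267) = -104896 + 121 = -104775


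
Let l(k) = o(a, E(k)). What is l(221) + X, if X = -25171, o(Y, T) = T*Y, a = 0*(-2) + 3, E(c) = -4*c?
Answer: -27823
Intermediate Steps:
a = 3 (a = 0 + 3 = 3)
l(k) = -12*k (l(k) = -4*k*3 = -12*k)
l(221) + X = -12*221 - 25171 = -2652 - 25171 = -27823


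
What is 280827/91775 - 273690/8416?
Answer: -11377229859/386189200 ≈ -29.460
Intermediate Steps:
280827/91775 - 273690/8416 = 280827*(1/91775) - 273690*1/8416 = 280827/91775 - 136845/4208 = -11377229859/386189200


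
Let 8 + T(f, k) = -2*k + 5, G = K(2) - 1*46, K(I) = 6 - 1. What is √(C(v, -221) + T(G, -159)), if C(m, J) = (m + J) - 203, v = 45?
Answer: 8*I ≈ 8.0*I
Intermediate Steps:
K(I) = 5
C(m, J) = -203 + J + m (C(m, J) = (J + m) - 203 = -203 + J + m)
G = -41 (G = 5 - 1*46 = 5 - 46 = -41)
T(f, k) = -3 - 2*k (T(f, k) = -8 + (-2*k + 5) = -8 + (5 - 2*k) = -3 - 2*k)
√(C(v, -221) + T(G, -159)) = √((-203 - 221 + 45) + (-3 - 2*(-159))) = √(-379 + (-3 + 318)) = √(-379 + 315) = √(-64) = 8*I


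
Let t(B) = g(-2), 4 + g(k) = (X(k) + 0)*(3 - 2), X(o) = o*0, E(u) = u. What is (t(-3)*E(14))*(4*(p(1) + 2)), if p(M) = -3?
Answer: 224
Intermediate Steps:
X(o) = 0
g(k) = -4 (g(k) = -4 + (0 + 0)*(3 - 2) = -4 + 0*1 = -4 + 0 = -4)
t(B) = -4
(t(-3)*E(14))*(4*(p(1) + 2)) = (-4*14)*(4*(-3 + 2)) = -224*(-1) = -56*(-4) = 224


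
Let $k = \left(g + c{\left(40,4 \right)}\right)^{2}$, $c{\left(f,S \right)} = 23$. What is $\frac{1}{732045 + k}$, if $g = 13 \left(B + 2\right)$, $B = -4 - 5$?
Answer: $\frac{1}{736669} \approx 1.3575 \cdot 10^{-6}$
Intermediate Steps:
$B = -9$ ($B = -4 - 5 = -9$)
$g = -91$ ($g = 13 \left(-9 + 2\right) = 13 \left(-7\right) = -91$)
$k = 4624$ ($k = \left(-91 + 23\right)^{2} = \left(-68\right)^{2} = 4624$)
$\frac{1}{732045 + k} = \frac{1}{732045 + 4624} = \frac{1}{736669}$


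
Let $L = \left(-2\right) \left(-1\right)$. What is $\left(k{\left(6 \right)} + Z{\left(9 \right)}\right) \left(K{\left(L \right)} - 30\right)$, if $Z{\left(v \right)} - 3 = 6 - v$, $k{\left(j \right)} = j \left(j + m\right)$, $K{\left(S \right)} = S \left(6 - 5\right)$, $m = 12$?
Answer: $-3024$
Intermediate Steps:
$L = 2$
$K{\left(S \right)} = S$ ($K{\left(S \right)} = S 1 = S$)
$k{\left(j \right)} = j \left(12 + j\right)$ ($k{\left(j \right)} = j \left(j + 12\right) = j \left(12 + j\right)$)
$Z{\left(v \right)} = 9 - v$ ($Z{\left(v \right)} = 3 - \left(-6 + v\right) = 9 - v$)
$\left(k{\left(6 \right)} + Z{\left(9 \right)}\right) \left(K{\left(L \right)} - 30\right) = \left(6 \left(12 + 6\right) + \left(9 - 9\right)\right) \left(2 - 30\right) = \left(6 \cdot 18 + \left(9 - 9\right)\right) \left(2 - 30\right) = \left(108 + 0\right) \left(-28\right) = 108 \left(-28\right) = -3024$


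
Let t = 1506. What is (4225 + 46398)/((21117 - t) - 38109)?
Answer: -50623/18498 ≈ -2.7367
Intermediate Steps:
(4225 + 46398)/((21117 - t) - 38109) = (4225 + 46398)/((21117 - 1*1506) - 38109) = 50623/((21117 - 1506) - 38109) = 50623/(19611 - 38109) = 50623/(-18498) = 50623*(-1/18498) = -50623/18498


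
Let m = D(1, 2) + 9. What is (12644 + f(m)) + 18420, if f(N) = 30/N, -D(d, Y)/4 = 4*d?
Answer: 217418/7 ≈ 31060.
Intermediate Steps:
D(d, Y) = -16*d
m = -7 (m = -16*1 + 9 = -16 + 9 = -7)
(12644 + f(m)) + 18420 = (12644 + 30/(-7)) + 18420 = (12644 + 30*(-⅐)) + 18420 = (12644 - 30/7) + 18420 = 88478/7 + 18420 = 217418/7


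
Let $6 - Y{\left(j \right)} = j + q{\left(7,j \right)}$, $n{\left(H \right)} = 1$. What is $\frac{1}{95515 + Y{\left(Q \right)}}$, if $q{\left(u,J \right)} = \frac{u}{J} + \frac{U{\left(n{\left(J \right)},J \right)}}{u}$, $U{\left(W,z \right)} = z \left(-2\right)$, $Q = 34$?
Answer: $\frac{238}{22728169} \approx 1.0472 \cdot 10^{-5}$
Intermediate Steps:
$U{\left(W,z \right)} = - 2 z$
$q{\left(u,J \right)} = \frac{u}{J} - \frac{2 J}{u}$ ($q{\left(u,J \right)} = \frac{u}{J} + \frac{\left(-2\right) J}{u} = \frac{u}{J} - \frac{2 J}{u}$)
$Y{\left(j \right)} = 6 - \frac{7}{j} - \frac{5 j}{7}$ ($Y{\left(j \right)} = 6 - \left(j - \left(- \frac{7}{j} + \frac{2 j}{7}\right)\right) = 6 - \left(\frac{7}{j} + \frac{5 j}{7}\right) = 6 - \frac{7}{j} - \frac{5 j}{7}$)
$\frac{1}{95515 + Y{\left(Q \right)}} = \frac{1}{95515 - \left(\frac{128}{7} + \frac{7}{34}\right)} = \frac{1}{95515 - \frac{4401}{238}} = \frac{1}{\frac{22728169}{238}} = \frac{238}{22728169}$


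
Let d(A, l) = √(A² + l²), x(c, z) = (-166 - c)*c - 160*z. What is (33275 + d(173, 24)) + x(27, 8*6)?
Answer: 20384 + √30505 ≈ 20559.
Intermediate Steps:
x(c, z) = -160*z + c*(-166 - c) (x(c, z) = c*(-166 - c) - 160*z = -160*z + c*(-166 - c))
(33275 + d(173, 24)) + x(27, 8*6) = (33275 + √(173² + 24²)) + (-1*27² - 166*27 - 1280*6) = (33275 + √(29929 + 576)) + (-1*729 - 4482 - 160*48) = (33275 + √30505) + (-729 - 4482 - 7680) = (33275 + √30505) - 12891 = 20384 + √30505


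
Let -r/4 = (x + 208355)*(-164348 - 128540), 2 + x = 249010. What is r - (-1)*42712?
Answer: 535824580088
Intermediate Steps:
x = 249008 (x = -2 + 249010 = 249008)
r = 535824537376 (r = -4*(249008 + 208355)*(-164348 - 128540) = -1829452*(-292888) = -4*(-133956134344) = 535824537376)
r - (-1)*42712 = 535824537376 - (-1)*42712 = 535824537376 - 1*(-42712) = 535824537376 + 42712 = 535824580088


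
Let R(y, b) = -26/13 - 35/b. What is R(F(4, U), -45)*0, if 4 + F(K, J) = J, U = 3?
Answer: 0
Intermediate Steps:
F(K, J) = -4 + J
R(y, b) = -2 - 35/b (R(y, b) = -26*1/13 - 35/b = -2 - 35/b)
R(F(4, U), -45)*0 = (-2 - 35/(-45))*0 = (-2 - 35*(-1/45))*0 = (-2 + 7/9)*0 = -11/9*0 = 0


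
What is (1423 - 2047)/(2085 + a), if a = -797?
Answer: -78/161 ≈ -0.48447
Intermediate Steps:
(1423 - 2047)/(2085 + a) = (1423 - 2047)/(2085 - 797) = -624/1288 = -624*1/1288 = -78/161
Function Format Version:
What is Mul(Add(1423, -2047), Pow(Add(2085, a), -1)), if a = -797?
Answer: Rational(-78, 161) ≈ -0.48447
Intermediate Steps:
Mul(Add(1423, -2047), Pow(Add(2085, a), -1)) = Mul(Add(1423, -2047), Pow(Add(2085, -797), -1)) = Mul(-624, Pow(1288, -1)) = Mul(-624, Rational(1, 1288)) = Rational(-78, 161)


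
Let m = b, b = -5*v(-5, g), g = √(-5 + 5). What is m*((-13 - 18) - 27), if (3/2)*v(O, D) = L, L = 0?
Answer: 0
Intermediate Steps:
g = 0 (g = √0 = 0)
v(O, D) = 0 (v(O, D) = (⅔)*0 = 0)
b = 0 (b = -5*0 = 0)
m = 0
m*((-13 - 18) - 27) = 0*((-13 - 18) - 27) = 0*(-31 - 27) = 0*(-58) = 0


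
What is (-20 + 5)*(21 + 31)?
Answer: -780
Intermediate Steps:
(-20 + 5)*(21 + 31) = -15*52 = -780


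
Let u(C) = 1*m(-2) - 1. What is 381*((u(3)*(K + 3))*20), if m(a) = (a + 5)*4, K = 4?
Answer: 586740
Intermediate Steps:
m(a) = 20 + 4*a (m(a) = (5 + a)*4 = 20 + 4*a)
u(C) = 11 (u(C) = 1*(20 + 4*(-2)) - 1 = 1*(20 - 8) - 1 = 1*12 - 1 = 12 - 1 = 11)
381*((u(3)*(K + 3))*20) = 381*((11*(4 + 3))*20) = 381*((11*7)*20) = 381*(77*20) = 381*1540 = 586740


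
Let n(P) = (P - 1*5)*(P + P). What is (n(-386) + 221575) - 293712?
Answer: 229715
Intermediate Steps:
n(P) = 2*P*(-5 + P) (n(P) = (P - 5)*(2*P) = (-5 + P)*(2*P) = 2*P*(-5 + P))
(n(-386) + 221575) - 293712 = (2*(-386)*(-5 - 386) + 221575) - 293712 = (2*(-386)*(-391) + 221575) - 293712 = (301852 + 221575) - 293712 = 523427 - 293712 = 229715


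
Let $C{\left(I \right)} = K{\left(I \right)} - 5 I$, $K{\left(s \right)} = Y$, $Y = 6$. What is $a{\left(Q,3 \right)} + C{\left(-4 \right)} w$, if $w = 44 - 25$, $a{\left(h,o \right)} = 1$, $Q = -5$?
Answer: $495$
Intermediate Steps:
$K{\left(s \right)} = 6$
$C{\left(I \right)} = 6 - 5 I$
$w = 19$
$a{\left(Q,3 \right)} + C{\left(-4 \right)} w = 1 + \left(6 - -20\right) 19 = 1 + \left(6 + 20\right) 19 = 1 + 26 \cdot 19 = 1 + 494 = 495$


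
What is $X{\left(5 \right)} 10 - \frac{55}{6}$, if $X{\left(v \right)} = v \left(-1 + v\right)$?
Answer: $\frac{1145}{6} \approx 190.83$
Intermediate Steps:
$X{\left(5 \right)} 10 - \frac{55}{6} = 5 \left(-1 + 5\right) 10 - \frac{55}{6} = 5 \cdot 4 \cdot 10 - \frac{55}{6} = 20 \cdot 10 - \frac{55}{6} = 200 - \frac{55}{6} = \frac{1145}{6}$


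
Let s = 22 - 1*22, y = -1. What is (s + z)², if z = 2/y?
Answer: 4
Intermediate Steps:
s = 0 (s = 22 - 22 = 0)
z = -2 (z = 2/(-1) = 2*(-1) = -2)
(s + z)² = (0 - 2)² = (-2)² = 4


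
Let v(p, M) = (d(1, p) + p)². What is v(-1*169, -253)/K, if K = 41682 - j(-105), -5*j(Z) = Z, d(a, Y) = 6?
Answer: 26569/41661 ≈ 0.63774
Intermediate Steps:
j(Z) = -Z/5
v(p, M) = (6 + p)²
K = 41661 (K = 41682 - (-1)*(-105)/5 = 41682 - 1*21 = 41682 - 21 = 41661)
v(-1*169, -253)/K = (6 - 1*169)²/41661 = (6 - 169)²*(1/41661) = (-163)²*(1/41661) = 26569*(1/41661) = 26569/41661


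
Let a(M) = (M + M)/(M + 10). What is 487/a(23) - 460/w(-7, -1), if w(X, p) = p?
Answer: 37231/46 ≈ 809.37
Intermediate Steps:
a(M) = 2*M/(10 + M) (a(M) = (2*M)/(10 + M) = 2*M/(10 + M))
487/a(23) - 460/w(-7, -1) = 487/((2*23/(10 + 23))) - 460/(-1) = 487/((2*23/33)) - 460*(-1) = 487/((2*23*(1/33))) + 460 = 487/(46/33) + 460 = 487*(33/46) + 460 = 16071/46 + 460 = 37231/46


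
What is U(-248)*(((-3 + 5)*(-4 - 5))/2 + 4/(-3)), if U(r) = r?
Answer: 7688/3 ≈ 2562.7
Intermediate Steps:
U(-248)*(((-3 + 5)*(-4 - 5))/2 + 4/(-3)) = -248*(((-3 + 5)*(-4 - 5))/2 + 4/(-3)) = -248*((2*(-9))*(1/2) + 4*(-1/3)) = -248*(-18*1/2 - 4/3) = -248*(-9 - 4/3) = -248*(-31/3) = 7688/3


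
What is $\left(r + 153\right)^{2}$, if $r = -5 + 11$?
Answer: $25281$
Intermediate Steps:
$r = 6$
$\left(r + 153\right)^{2} = \left(6 + 153\right)^{2} = 159^{2} = 25281$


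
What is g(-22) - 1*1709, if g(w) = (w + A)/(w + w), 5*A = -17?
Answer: -375853/220 ≈ -1708.4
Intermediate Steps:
A = -17/5 (A = (⅕)*(-17) = -17/5 ≈ -3.4000)
g(w) = (-17/5 + w)/(2*w) (g(w) = (w - 17/5)/(w + w) = (-17/5 + w)/((2*w)) = (-17/5 + w)*(1/(2*w)) = (-17/5 + w)/(2*w))
g(-22) - 1*1709 = (⅒)*(-17 + 5*(-22))/(-22) - 1*1709 = (⅒)*(-1/22)*(-17 - 110) - 1709 = (⅒)*(-1/22)*(-127) - 1709 = 127/220 - 1709 = -375853/220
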